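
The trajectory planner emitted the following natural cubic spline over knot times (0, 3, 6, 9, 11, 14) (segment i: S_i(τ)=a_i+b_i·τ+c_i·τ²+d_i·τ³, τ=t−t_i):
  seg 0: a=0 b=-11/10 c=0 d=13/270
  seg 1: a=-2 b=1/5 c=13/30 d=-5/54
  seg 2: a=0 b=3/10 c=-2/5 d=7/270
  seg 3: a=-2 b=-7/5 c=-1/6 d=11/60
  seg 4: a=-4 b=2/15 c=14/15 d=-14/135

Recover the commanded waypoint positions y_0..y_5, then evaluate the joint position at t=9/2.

y_0=0 y_1=-2 y_2=0 y_3=-2 y_4=-4 y_5=2
S(9/2) = -83/80

y_0 = S_0(0) = a_0 = 0
y_1 = S_1(0) = a_1 = -2
y_2 = S_2(0) = a_2 = 0
y_3 = S_3(0) = a_3 = -2
y_4 = S_4(0) = a_4 = -4
y_5 = S_4(3) = 2
t_q=9/2 is in segment 1 (τ=3/2); S_1(τ)=-83/80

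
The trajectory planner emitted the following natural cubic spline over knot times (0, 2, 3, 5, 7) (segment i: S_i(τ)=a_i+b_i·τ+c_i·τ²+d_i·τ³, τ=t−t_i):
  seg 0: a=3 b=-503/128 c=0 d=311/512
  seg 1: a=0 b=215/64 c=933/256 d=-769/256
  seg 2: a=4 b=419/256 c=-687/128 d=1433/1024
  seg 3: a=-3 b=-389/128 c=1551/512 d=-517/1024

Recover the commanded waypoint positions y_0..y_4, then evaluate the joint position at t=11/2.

y_0 = S_0(0) = a_0 = 3
y_1 = S_1(0) = a_1 = 0
y_2 = S_2(0) = a_2 = 4
y_3 = S_3(0) = a_3 = -3
y_4 = S_3(2) = -1
t_q=11/2 is in segment 3 (τ=1/2); S_3(τ)=-31337/8192

y_0=3 y_1=0 y_2=4 y_3=-3 y_4=-1
S(11/2) = -31337/8192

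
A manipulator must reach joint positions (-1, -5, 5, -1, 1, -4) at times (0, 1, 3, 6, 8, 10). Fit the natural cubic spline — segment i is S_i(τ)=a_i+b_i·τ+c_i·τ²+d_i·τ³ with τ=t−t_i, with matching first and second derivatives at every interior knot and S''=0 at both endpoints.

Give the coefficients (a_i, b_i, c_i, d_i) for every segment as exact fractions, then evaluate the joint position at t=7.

Δ: Δ0=-4, Δ1=5, Δ2=-2, Δ3=1, Δ4=-5/2
row 1: diag=6, rhs=54; c'=1/3, d'=9
row 2: denom=10−2·1/3=28/3; d'=(-42−2·9)/(28/3)=-45/7
row 3: denom=10−3·9/28=253/28; d'=(18−3·-45/7)/(253/28)=1044/253
row 4: denom=8−2·56/253=1912/253; d'=(-21−2·1044/253)/(1912/253)=-7401/1912
back: M4=-7401/1912
back: M3=1044/253−56/253·-7401/1912=1191/239
back: M2=-45/7−9/28·1191/239=-7677/956
back: M1=9−1/3·-7677/956=11163/956
M: M0=0, M1=11163/956, M2=-7677/956, M3=1191/239, M4=-7401/1912, M5=0
seg 0: a=-1, c=M0/2=0, d=(M1−M0)/(6·1)=3721/1912, b=Δ0−h0·(2M0+M1)/6=-11369/1912
seg 1: a=-5, c=M1/2=11163/1912, d=(M2−M1)/(6·2)=-785/478, b=Δ1−h1·(2M1+M2)/6=-103/956
seg 2: a=5, c=M2/2=-7677/1912, d=(M3−M2)/(6·3)=4147/5736, b=Δ2−h2·(2M2+M3)/6=3383/956
seg 3: a=-1, c=M3/2=1191/478, d=(M4−M3)/(6·2)=-5643/7648, b=Δ3−h3·(2M3+M4)/6=-1973/1912
seg 4: a=1, c=M4/2=-7401/3824, d=(M5−M4)/(6·2)=2467/7648, b=Δ4−h4·(2M4+M5)/6=77/956
t_q=7 → seg 3, τ=1; S=-1+-1973/1912·τ+1191/478·τ²+-5643/7648·τ³=-2127/7648

  seg 0: a=-1 b=-11369/1912 c=0 d=3721/1912
  seg 1: a=-5 b=-103/956 c=11163/1912 d=-785/478
  seg 2: a=5 b=3383/956 c=-7677/1912 d=4147/5736
  seg 3: a=-1 b=-1973/1912 c=1191/478 d=-5643/7648
  seg 4: a=1 b=77/956 c=-7401/3824 d=2467/7648
S(7) = -2127/7648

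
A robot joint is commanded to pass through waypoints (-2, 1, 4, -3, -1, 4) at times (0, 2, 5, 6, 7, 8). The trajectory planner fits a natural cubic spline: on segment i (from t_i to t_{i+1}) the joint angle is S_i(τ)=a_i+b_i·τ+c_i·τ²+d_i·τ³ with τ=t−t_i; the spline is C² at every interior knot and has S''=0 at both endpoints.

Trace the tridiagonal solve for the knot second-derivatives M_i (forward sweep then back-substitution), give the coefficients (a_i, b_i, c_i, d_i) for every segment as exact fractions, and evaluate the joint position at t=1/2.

Δ: Δ0=3/2, Δ1=1, Δ2=-7, Δ3=2, Δ4=5
row 1: diag=10, rhs=-3; c'=3/10, d'=-3/10
row 2: denom=8−3·3/10=71/10; d'=(-48−3·-3/10)/(71/10)=-471/71
row 3: denom=4−1·10/71=274/71; d'=(54−1·-471/71)/(274/71)=4305/274
row 4: denom=4−1·71/274=1025/274; d'=(18−1·4305/274)/(1025/274)=627/1025
back: M4=627/1025
back: M3=4305/274−71/274·627/1025=15942/1025
back: M2=-471/71−10/71·15942/1025=-1809/205
back: M1=-3/10−3/10·-1809/205=2406/1025
M: M0=0, M1=2406/1025, M2=-1809/205, M3=15942/1025, M4=627/1025, M5=0
seg 0: a=-2, c=M0/2=0, d=(M1−M0)/(6·2)=401/2050, b=Δ0−h0·(2M0+M1)/6=1471/2050
seg 1: a=1, c=M1/2=1203/1025, d=(M2−M1)/(6·3)=-3817/6150, b=Δ1−h1·(2M1+M2)/6=6283/2050
seg 2: a=4, c=M2/2=-1809/410, d=(M3−M2)/(6·1)=8329/2050, b=Δ2−h2·(2M2+M3)/6=-6817/1025
seg 3: a=-3, c=M3/2=7971/1025, d=(M4−M3)/(6·1)=-1021/410, b=Δ3−h3·(2M3+M4)/6=-6737/2050
seg 4: a=-1, c=M4/2=627/2050, d=(M5−M4)/(6·1)=-209/2050, b=Δ4−h4·(2M4+M5)/6=4916/1025
t_q=1/2 → seg 0, τ=1/2; S=-2+1471/2050·τ+0·τ²+401/2050·τ³=-5303/3280

  seg 0: a=-2 b=1471/2050 c=0 d=401/2050
  seg 1: a=1 b=6283/2050 c=1203/1025 d=-3817/6150
  seg 2: a=4 b=-6817/1025 c=-1809/410 d=8329/2050
  seg 3: a=-3 b=-6737/2050 c=7971/1025 d=-1021/410
  seg 4: a=-1 b=4916/1025 c=627/2050 d=-209/2050
S(1/2) = -5303/3280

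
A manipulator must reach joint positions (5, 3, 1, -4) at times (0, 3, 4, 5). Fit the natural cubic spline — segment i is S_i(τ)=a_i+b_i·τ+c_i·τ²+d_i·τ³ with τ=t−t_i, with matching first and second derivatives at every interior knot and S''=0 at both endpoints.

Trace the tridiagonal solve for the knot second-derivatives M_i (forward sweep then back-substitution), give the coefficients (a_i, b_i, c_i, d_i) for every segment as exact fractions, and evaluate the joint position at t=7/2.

Δ: Δ0=-2/3, Δ1=-2, Δ2=-5
row 1: diag=8, rhs=-8; c'=1/8, d'=-1
row 2: denom=4−1·1/8=31/8; d'=(-18−1·-1)/(31/8)=-136/31
back: M2=-136/31
back: M1=-1−1/8·-136/31=-14/31
M: M0=0, M1=-14/31, M2=-136/31, M3=0
seg 0: a=5, c=M0/2=0, d=(M1−M0)/(6·3)=-7/279, b=Δ0−h0·(2M0+M1)/6=-41/93
seg 1: a=3, c=M1/2=-7/31, d=(M2−M1)/(6·1)=-61/93, b=Δ1−h1·(2M1+M2)/6=-104/93
seg 2: a=1, c=M2/2=-68/31, d=(M3−M2)/(6·1)=68/93, b=Δ2−h2·(2M2+M3)/6=-329/93
t_q=7/2 → seg 1, τ=1/2; S=3+-104/93·τ+-7/31·τ²+-61/93·τ³=571/248

  seg 0: a=5 b=-41/93 c=0 d=-7/279
  seg 1: a=3 b=-104/93 c=-7/31 d=-61/93
  seg 2: a=1 b=-329/93 c=-68/31 d=68/93
S(7/2) = 571/248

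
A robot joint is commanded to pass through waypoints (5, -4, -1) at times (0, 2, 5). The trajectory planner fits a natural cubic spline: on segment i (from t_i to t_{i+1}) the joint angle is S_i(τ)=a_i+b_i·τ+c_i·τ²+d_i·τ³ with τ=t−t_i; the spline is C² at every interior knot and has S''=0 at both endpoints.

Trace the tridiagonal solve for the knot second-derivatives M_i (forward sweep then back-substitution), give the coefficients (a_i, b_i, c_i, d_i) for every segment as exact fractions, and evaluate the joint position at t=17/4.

Δ: Δ0=-9/2, Δ1=1
row 1: diag=10, rhs=33; c'=3/10, d'=33/10
back: M1=33/10
M: M0=0, M1=33/10, M2=0
seg 0: a=5, c=M0/2=0, d=(M1−M0)/(6·2)=11/40, b=Δ0−h0·(2M0+M1)/6=-28/5
seg 1: a=-4, c=M1/2=33/20, d=(M2−M1)/(6·3)=-11/60, b=Δ1−h1·(2M1+M2)/6=-23/10
t_q=17/4 → seg 1, τ=9/4; S=-4+-23/10·τ+33/20·τ²+-11/60·τ³=-745/256

  seg 0: a=5 b=-28/5 c=0 d=11/40
  seg 1: a=-4 b=-23/10 c=33/20 d=-11/60
S(17/4) = -745/256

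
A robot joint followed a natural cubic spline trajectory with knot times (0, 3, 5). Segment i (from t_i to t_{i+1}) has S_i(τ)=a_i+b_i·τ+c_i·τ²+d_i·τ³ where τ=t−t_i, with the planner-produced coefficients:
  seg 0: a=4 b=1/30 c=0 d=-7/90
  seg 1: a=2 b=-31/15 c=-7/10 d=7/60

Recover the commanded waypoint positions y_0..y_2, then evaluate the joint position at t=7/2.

y_0=4 y_1=2 y_2=-4
S(7/2) = 129/160

y_0 = S_0(0) = a_0 = 4
y_1 = S_1(0) = a_1 = 2
y_2 = S_1(2) = -4
t_q=7/2 is in segment 1 (τ=1/2); S_1(τ)=129/160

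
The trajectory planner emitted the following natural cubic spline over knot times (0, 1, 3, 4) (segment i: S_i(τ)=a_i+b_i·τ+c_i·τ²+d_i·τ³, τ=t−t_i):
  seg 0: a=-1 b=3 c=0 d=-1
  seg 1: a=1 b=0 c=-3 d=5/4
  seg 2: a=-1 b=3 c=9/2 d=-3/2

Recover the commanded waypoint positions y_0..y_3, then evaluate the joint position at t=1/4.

y_0=-1 y_1=1 y_2=-1 y_3=5
S(1/4) = -17/64

y_0 = S_0(0) = a_0 = -1
y_1 = S_1(0) = a_1 = 1
y_2 = S_2(0) = a_2 = -1
y_3 = S_2(1) = 5
t_q=1/4 is in segment 0 (τ=1/4); S_0(τ)=-17/64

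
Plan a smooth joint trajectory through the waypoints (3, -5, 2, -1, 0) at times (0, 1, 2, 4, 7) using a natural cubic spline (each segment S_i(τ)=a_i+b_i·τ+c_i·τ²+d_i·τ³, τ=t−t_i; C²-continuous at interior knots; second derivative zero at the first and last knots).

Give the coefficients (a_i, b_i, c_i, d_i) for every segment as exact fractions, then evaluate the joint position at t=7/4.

  seg 0: a=3 b=-3961/321 c=0 d=1393/321
  seg 1: a=-5 b=218/321 c=1393/107 d=-2150/321
  seg 2: a=2 b=2126/321 c=-757/107 d=3869/2568
  seg 3: a=-1 b=-2309/642 c=841/428 d=-841/3852
S(7/4) = 23/3424

Δ: Δ0=-8, Δ1=7, Δ2=-3/2, Δ3=1/3
row 1: diag=4, rhs=90; c'=1/4, d'=45/2
row 2: denom=6−1·1/4=23/4; d'=(-51−1·45/2)/(23/4)=-294/23
row 3: denom=10−2·8/23=214/23; d'=(11−2·-294/23)/(214/23)=841/214
back: M3=841/214
back: M2=-294/23−8/23·841/214=-1514/107
back: M1=45/2−1/4·-1514/107=2786/107
M: M0=0, M1=2786/107, M2=-1514/107, M3=841/214, M4=0
seg 0: a=3, c=M0/2=0, d=(M1−M0)/(6·1)=1393/321, b=Δ0−h0·(2M0+M1)/6=-3961/321
seg 1: a=-5, c=M1/2=1393/107, d=(M2−M1)/(6·1)=-2150/321, b=Δ1−h1·(2M1+M2)/6=218/321
seg 2: a=2, c=M2/2=-757/107, d=(M3−M2)/(6·2)=3869/2568, b=Δ2−h2·(2M2+M3)/6=2126/321
seg 3: a=-1, c=M3/2=841/428, d=(M4−M3)/(6·3)=-841/3852, b=Δ3−h3·(2M3+M4)/6=-2309/642
t_q=7/4 → seg 1, τ=3/4; S=-5+218/321·τ+1393/107·τ²+-2150/321·τ³=23/3424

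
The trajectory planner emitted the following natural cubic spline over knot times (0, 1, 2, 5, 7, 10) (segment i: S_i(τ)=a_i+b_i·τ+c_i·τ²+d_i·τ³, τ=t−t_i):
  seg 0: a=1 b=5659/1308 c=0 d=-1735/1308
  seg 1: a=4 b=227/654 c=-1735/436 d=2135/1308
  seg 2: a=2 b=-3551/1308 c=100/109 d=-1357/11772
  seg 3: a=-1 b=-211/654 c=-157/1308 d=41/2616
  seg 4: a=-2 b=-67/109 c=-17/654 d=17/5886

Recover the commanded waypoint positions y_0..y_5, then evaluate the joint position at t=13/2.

y_0 = S_0(0) = a_0 = 1
y_1 = S_1(0) = a_1 = 4
y_2 = S_2(0) = a_2 = 2
y_3 = S_3(0) = a_3 = -1
y_4 = S_4(0) = a_4 = -2
y_5 = S_4(3) = -4
t_q=13/2 is in segment 3 (τ=3/2); S_3(τ)=-11867/6976

y_0=1 y_1=4 y_2=2 y_3=-1 y_4=-2 y_5=-4
S(13/2) = -11867/6976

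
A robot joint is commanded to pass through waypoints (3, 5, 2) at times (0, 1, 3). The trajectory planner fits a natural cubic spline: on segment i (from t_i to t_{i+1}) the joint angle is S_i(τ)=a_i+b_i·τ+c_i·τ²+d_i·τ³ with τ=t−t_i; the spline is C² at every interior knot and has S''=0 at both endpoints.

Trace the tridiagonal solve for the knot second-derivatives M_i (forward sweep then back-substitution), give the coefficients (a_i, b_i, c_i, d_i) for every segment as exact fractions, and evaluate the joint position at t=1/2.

Δ: Δ0=2, Δ1=-3/2
row 1: diag=6, rhs=-21; c'=1/3, d'=-7/2
back: M1=-7/2
M: M0=0, M1=-7/2, M2=0
seg 0: a=3, c=M0/2=0, d=(M1−M0)/(6·1)=-7/12, b=Δ0−h0·(2M0+M1)/6=31/12
seg 1: a=5, c=M1/2=-7/4, d=(M2−M1)/(6·2)=7/24, b=Δ1−h1·(2M1+M2)/6=5/6
t_q=1/2 → seg 0, τ=1/2; S=3+31/12·τ+0·τ²+-7/12·τ³=135/32

  seg 0: a=3 b=31/12 c=0 d=-7/12
  seg 1: a=5 b=5/6 c=-7/4 d=7/24
S(1/2) = 135/32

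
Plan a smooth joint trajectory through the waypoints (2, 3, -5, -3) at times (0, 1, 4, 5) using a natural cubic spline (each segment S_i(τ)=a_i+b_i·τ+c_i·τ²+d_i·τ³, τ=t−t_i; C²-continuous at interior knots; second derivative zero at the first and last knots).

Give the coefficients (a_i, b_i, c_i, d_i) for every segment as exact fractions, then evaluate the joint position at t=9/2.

  seg 0: a=2 b=59/33 c=0 d=-26/33
  seg 1: a=3 b=-19/33 c=-26/11 d=5/9
  seg 2: a=-5 b=8/33 c=29/11 d=-29/33
S(9/2) = -381/88

Δ: Δ0=1, Δ1=-8/3, Δ2=2
row 1: diag=8, rhs=-22; c'=3/8, d'=-11/4
row 2: denom=8−3·3/8=55/8; d'=(28−3·-11/4)/(55/8)=58/11
back: M2=58/11
back: M1=-11/4−3/8·58/11=-52/11
M: M0=0, M1=-52/11, M2=58/11, M3=0
seg 0: a=2, c=M0/2=0, d=(M1−M0)/(6·1)=-26/33, b=Δ0−h0·(2M0+M1)/6=59/33
seg 1: a=3, c=M1/2=-26/11, d=(M2−M1)/(6·3)=5/9, b=Δ1−h1·(2M1+M2)/6=-19/33
seg 2: a=-5, c=M2/2=29/11, d=(M3−M2)/(6·1)=-29/33, b=Δ2−h2·(2M2+M3)/6=8/33
t_q=9/2 → seg 2, τ=1/2; S=-5+8/33·τ+29/11·τ²+-29/33·τ³=-381/88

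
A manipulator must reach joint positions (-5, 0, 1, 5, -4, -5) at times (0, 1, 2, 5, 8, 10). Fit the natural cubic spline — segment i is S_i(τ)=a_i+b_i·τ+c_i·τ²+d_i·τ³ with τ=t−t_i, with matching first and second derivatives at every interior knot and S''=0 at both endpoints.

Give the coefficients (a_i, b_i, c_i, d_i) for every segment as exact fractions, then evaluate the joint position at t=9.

  seg 0: a=-5 b=37573/6162 c=0 d=-6763/6162
  seg 1: a=0 b=8642/3081 c=-6763/2054 d=9167/6162
  seg 2: a=1 b=4207/6162 c=1202/1027 d=-17627/55458
  seg 3: a=5 b=-2701/3081 c=-10415/6162 d=1397/4266
  seg 4: a=-4 b=-13409/6162 c=1291/1027 d=-1291/6162
S(9) = -5267/1027

Δ: Δ0=5, Δ1=1, Δ2=4/3, Δ3=-3, Δ4=-1/2
row 1: diag=4, rhs=-24; c'=1/4, d'=-6
row 2: denom=8−1·1/4=31/4; d'=(2−1·-6)/(31/4)=32/31
row 3: denom=12−3·12/31=336/31; d'=(-26−3·32/31)/(336/31)=-451/168
row 4: denom=10−3·31/112=1027/112; d'=(15−3·-451/168)/(1027/112)=2582/1027
back: M4=2582/1027
back: M3=-451/168−31/112·2582/1027=-10415/3081
back: M2=32/31−12/31·-10415/3081=2404/1027
back: M1=-6−1/4·2404/1027=-6763/1027
M: M0=0, M1=-6763/1027, M2=2404/1027, M3=-10415/3081, M4=2582/1027, M5=0
seg 0: a=-5, c=M0/2=0, d=(M1−M0)/(6·1)=-6763/6162, b=Δ0−h0·(2M0+M1)/6=37573/6162
seg 1: a=0, c=M1/2=-6763/2054, d=(M2−M1)/(6·1)=9167/6162, b=Δ1−h1·(2M1+M2)/6=8642/3081
seg 2: a=1, c=M2/2=1202/1027, d=(M3−M2)/(6·3)=-17627/55458, b=Δ2−h2·(2M2+M3)/6=4207/6162
seg 3: a=5, c=M3/2=-10415/6162, d=(M4−M3)/(6·3)=1397/4266, b=Δ3−h3·(2M3+M4)/6=-2701/3081
seg 4: a=-4, c=M4/2=1291/1027, d=(M5−M4)/(6·2)=-1291/6162, b=Δ4−h4·(2M4+M5)/6=-13409/6162
t_q=9 → seg 4, τ=1; S=-4+-13409/6162·τ+1291/1027·τ²+-1291/6162·τ³=-5267/1027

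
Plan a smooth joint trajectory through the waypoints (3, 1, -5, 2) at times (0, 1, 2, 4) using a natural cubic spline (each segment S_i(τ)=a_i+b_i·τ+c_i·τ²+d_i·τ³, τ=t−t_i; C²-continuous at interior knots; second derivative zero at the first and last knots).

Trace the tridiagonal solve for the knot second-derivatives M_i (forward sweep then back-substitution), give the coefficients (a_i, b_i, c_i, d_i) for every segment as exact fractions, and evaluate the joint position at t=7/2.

Δ: Δ0=-2, Δ1=-6, Δ2=7/2
row 1: diag=4, rhs=-24; c'=1/4, d'=-6
row 2: denom=6−1·1/4=23/4; d'=(57−1·-6)/(23/4)=252/23
back: M2=252/23
back: M1=-6−1/4·252/23=-201/23
M: M0=0, M1=-201/23, M2=252/23, M3=0
seg 0: a=3, c=M0/2=0, d=(M1−M0)/(6·1)=-67/46, b=Δ0−h0·(2M0+M1)/6=-25/46
seg 1: a=1, c=M1/2=-201/46, d=(M2−M1)/(6·1)=151/46, b=Δ1−h1·(2M1+M2)/6=-113/23
seg 2: a=-5, c=M2/2=126/23, d=(M3−M2)/(6·2)=-21/23, b=Δ2−h2·(2M2+M3)/6=-175/46
t_q=7/2 → seg 2, τ=3/2; S=-5+-175/46·τ+126/23·τ²+-21/23·τ³=-269/184

  seg 0: a=3 b=-25/46 c=0 d=-67/46
  seg 1: a=1 b=-113/23 c=-201/46 d=151/46
  seg 2: a=-5 b=-175/46 c=126/23 d=-21/23
S(7/2) = -269/184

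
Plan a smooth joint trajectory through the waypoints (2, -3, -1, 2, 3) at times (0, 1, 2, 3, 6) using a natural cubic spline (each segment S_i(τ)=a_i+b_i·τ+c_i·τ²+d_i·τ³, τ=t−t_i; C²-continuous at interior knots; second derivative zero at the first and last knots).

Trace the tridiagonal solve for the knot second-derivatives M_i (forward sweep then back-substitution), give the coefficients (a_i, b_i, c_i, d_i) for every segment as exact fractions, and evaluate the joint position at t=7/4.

  seg 0: a=2 b=-2359/348 c=0 d=619/348
  seg 1: a=-3 b=-251/174 c=619/116 d=-659/348
  seg 2: a=-1 b=1235/348 c=-10/29 d=-71/348
  seg 3: a=2 b=391/174 c=-111/116 d=37/348
S(7/4) = -13951/7424

Δ: Δ0=-5, Δ1=2, Δ2=3, Δ3=1/3
row 1: diag=4, rhs=42; c'=1/4, d'=21/2
row 2: denom=4−1·1/4=15/4; d'=(6−1·21/2)/(15/4)=-6/5
row 3: denom=8−1·4/15=116/15; d'=(-16−1·-6/5)/(116/15)=-111/58
back: M3=-111/58
back: M2=-6/5−4/15·-111/58=-20/29
back: M1=21/2−1/4·-20/29=619/58
M: M0=0, M1=619/58, M2=-20/29, M3=-111/58, M4=0
seg 0: a=2, c=M0/2=0, d=(M1−M0)/(6·1)=619/348, b=Δ0−h0·(2M0+M1)/6=-2359/348
seg 1: a=-3, c=M1/2=619/116, d=(M2−M1)/(6·1)=-659/348, b=Δ1−h1·(2M1+M2)/6=-251/174
seg 2: a=-1, c=M2/2=-10/29, d=(M3−M2)/(6·1)=-71/348, b=Δ2−h2·(2M2+M3)/6=1235/348
seg 3: a=2, c=M3/2=-111/116, d=(M4−M3)/(6·3)=37/348, b=Δ3−h3·(2M3+M4)/6=391/174
t_q=7/4 → seg 1, τ=3/4; S=-3+-251/174·τ+619/116·τ²+-659/348·τ³=-13951/7424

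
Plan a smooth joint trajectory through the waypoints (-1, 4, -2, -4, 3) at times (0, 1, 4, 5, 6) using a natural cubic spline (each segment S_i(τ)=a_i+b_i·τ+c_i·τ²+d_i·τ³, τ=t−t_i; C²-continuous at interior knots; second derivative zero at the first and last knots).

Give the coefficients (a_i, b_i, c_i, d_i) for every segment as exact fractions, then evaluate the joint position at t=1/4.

  seg 0: a=-1 b=625/106 c=0 d=-95/106
  seg 1: a=4 b=170/53 c=-285/106 d=101/318
  seg 2: a=-2 b=-461/106 c=9/53 d=231/106
  seg 3: a=-4 b=134/53 c=711/106 d=-237/106
S(1/4) = 3121/6784

Δ: Δ0=5, Δ1=-2, Δ2=-2, Δ3=7
row 1: diag=8, rhs=-42; c'=3/8, d'=-21/4
row 2: denom=8−3·3/8=55/8; d'=(0−3·-21/4)/(55/8)=126/55
row 3: denom=4−1·8/55=212/55; d'=(54−1·126/55)/(212/55)=711/53
back: M3=711/53
back: M2=126/55−8/55·711/53=18/53
back: M1=-21/4−3/8·18/53=-285/53
M: M0=0, M1=-285/53, M2=18/53, M3=711/53, M4=0
seg 0: a=-1, c=M0/2=0, d=(M1−M0)/(6·1)=-95/106, b=Δ0−h0·(2M0+M1)/6=625/106
seg 1: a=4, c=M1/2=-285/106, d=(M2−M1)/(6·3)=101/318, b=Δ1−h1·(2M1+M2)/6=170/53
seg 2: a=-2, c=M2/2=9/53, d=(M3−M2)/(6·1)=231/106, b=Δ2−h2·(2M2+M3)/6=-461/106
seg 3: a=-4, c=M3/2=711/106, d=(M4−M3)/(6·1)=-237/106, b=Δ3−h3·(2M3+M4)/6=134/53
t_q=1/4 → seg 0, τ=1/4; S=-1+625/106·τ+0·τ²+-95/106·τ³=3121/6784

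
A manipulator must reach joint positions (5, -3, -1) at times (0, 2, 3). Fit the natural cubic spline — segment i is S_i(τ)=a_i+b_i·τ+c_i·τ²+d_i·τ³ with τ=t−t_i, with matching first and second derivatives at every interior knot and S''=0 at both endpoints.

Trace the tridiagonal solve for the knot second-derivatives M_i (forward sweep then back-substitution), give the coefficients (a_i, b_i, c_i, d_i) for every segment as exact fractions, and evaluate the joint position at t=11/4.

Δ: Δ0=-4, Δ1=2
row 1: diag=6, rhs=36; c'=1/6, d'=6
back: M1=6
M: M0=0, M1=6, M2=0
seg 0: a=5, c=M0/2=0, d=(M1−M0)/(6·2)=1/2, b=Δ0−h0·(2M0+M1)/6=-6
seg 1: a=-3, c=M1/2=3, d=(M2−M1)/(6·1)=-1, b=Δ1−h1·(2M1+M2)/6=0
t_q=11/4 → seg 1, τ=3/4; S=-3+0·τ+3·τ²+-1·τ³=-111/64

  seg 0: a=5 b=-6 c=0 d=1/2
  seg 1: a=-3 b=0 c=3 d=-1
S(11/4) = -111/64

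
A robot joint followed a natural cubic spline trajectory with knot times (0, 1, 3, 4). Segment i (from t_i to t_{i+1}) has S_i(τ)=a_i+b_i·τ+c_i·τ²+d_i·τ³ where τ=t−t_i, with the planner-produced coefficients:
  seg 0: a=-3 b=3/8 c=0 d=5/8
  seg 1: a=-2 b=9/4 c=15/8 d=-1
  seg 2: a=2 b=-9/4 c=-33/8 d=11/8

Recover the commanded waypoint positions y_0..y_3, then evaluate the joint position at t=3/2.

y_0=-3 y_1=-2 y_2=2 y_3=-3
S(3/2) = -17/32

y_0 = S_0(0) = a_0 = -3
y_1 = S_1(0) = a_1 = -2
y_2 = S_2(0) = a_2 = 2
y_3 = S_2(1) = -3
t_q=3/2 is in segment 1 (τ=1/2); S_1(τ)=-17/32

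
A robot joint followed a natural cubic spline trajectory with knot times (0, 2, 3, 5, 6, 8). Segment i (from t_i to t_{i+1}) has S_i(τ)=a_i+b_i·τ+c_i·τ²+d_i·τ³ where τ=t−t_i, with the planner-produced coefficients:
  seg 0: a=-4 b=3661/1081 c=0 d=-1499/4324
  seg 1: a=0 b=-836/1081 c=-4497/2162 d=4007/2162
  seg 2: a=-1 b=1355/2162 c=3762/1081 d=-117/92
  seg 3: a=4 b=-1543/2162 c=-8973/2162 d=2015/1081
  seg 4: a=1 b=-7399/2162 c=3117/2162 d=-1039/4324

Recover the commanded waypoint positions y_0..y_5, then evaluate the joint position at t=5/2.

y_0=-4 y_1=0 y_2=-1 y_3=4 y_4=1 y_5=-2
S(5/2) = -11675/17296

y_0 = S_0(0) = a_0 = -4
y_1 = S_1(0) = a_1 = 0
y_2 = S_2(0) = a_2 = -1
y_3 = S_3(0) = a_3 = 4
y_4 = S_4(0) = a_4 = 1
y_5 = S_4(2) = -2
t_q=5/2 is in segment 1 (τ=1/2); S_1(τ)=-11675/17296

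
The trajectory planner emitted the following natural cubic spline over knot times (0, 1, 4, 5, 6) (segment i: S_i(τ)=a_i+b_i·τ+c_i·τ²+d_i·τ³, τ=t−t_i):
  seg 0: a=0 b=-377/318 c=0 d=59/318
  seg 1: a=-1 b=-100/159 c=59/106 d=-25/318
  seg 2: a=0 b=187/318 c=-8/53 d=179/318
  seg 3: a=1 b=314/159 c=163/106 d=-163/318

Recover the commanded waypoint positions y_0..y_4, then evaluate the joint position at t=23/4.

y_0=0 y_1=-1 y_2=0 y_3=1 y_4=4
S(23/4) = 21233/6784

y_0 = S_0(0) = a_0 = 0
y_1 = S_1(0) = a_1 = -1
y_2 = S_2(0) = a_2 = 0
y_3 = S_3(0) = a_3 = 1
y_4 = S_3(1) = 4
t_q=23/4 is in segment 3 (τ=3/4); S_3(τ)=21233/6784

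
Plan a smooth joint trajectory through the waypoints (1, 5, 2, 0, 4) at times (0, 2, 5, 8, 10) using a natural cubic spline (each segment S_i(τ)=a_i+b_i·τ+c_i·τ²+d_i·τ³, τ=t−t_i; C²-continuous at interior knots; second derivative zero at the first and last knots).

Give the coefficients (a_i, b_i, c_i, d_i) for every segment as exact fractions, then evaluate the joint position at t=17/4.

  seg 0: a=1 b=1339/510 c=0 d=-319/2040
  seg 1: a=5 b=191/255 c=-319/340 d=1087/9180
  seg 2: a=2 b=-101/60 c=13/102 d=647/9180
  seg 3: a=0 b=251/255 c=259/340 d=-259/2040
S(17/4) = 14293/4352

Δ: Δ0=2, Δ1=-1, Δ2=-2/3, Δ3=2
row 1: diag=10, rhs=-18; c'=3/10, d'=-9/5
row 2: denom=12−3·3/10=111/10; d'=(2−3·-9/5)/(111/10)=2/3
row 3: denom=10−3·10/37=340/37; d'=(16−3·2/3)/(340/37)=259/170
back: M3=259/170
back: M2=2/3−10/37·259/170=13/51
back: M1=-9/5−3/10·13/51=-319/170
M: M0=0, M1=-319/170, M2=13/51, M3=259/170, M4=0
seg 0: a=1, c=M0/2=0, d=(M1−M0)/(6·2)=-319/2040, b=Δ0−h0·(2M0+M1)/6=1339/510
seg 1: a=5, c=M1/2=-319/340, d=(M2−M1)/(6·3)=1087/9180, b=Δ1−h1·(2M1+M2)/6=191/255
seg 2: a=2, c=M2/2=13/102, d=(M3−M2)/(6·3)=647/9180, b=Δ2−h2·(2M2+M3)/6=-101/60
seg 3: a=0, c=M3/2=259/340, d=(M4−M3)/(6·2)=-259/2040, b=Δ3−h3·(2M3+M4)/6=251/255
t_q=17/4 → seg 1, τ=9/4; S=5+191/255·τ+-319/340·τ²+1087/9180·τ³=14293/4352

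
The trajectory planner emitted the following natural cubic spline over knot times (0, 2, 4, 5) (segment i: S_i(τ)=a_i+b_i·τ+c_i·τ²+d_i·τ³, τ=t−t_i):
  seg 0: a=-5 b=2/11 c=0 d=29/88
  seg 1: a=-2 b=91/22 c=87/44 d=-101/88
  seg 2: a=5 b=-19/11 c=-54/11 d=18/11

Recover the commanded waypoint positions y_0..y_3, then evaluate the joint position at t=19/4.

y_0 = S_0(0) = a_0 = -5
y_1 = S_1(0) = a_1 = -2
y_2 = S_2(0) = a_2 = 5
y_3 = S_2(1) = 0
t_q=19/4 is in segment 2 (τ=3/4); S_2(τ)=575/352

y_0=-5 y_1=-2 y_2=5 y_3=0
S(19/4) = 575/352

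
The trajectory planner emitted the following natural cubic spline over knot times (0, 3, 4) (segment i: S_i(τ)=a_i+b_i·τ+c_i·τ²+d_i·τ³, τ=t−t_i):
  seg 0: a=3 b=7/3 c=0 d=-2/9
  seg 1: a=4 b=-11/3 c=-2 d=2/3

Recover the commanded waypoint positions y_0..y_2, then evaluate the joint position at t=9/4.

y_0=3 y_1=4 y_2=-1
S(9/4) = 183/32

y_0 = S_0(0) = a_0 = 3
y_1 = S_1(0) = a_1 = 4
y_2 = S_1(1) = -1
t_q=9/4 is in segment 0 (τ=9/4); S_0(τ)=183/32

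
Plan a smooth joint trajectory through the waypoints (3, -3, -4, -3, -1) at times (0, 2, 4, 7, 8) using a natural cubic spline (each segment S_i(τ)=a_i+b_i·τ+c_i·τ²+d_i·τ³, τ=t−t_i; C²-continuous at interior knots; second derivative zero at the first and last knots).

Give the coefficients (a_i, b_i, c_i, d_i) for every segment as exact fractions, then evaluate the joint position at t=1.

Δ: Δ0=-3, Δ1=-1/2, Δ2=1/3, Δ3=2
row 1: diag=8, rhs=15; c'=1/4, d'=15/8
row 2: denom=10−2·1/4=19/2; d'=(5−2·15/8)/(19/2)=5/38
row 3: denom=8−3·6/19=134/19; d'=(10−3·5/38)/(134/19)=365/268
back: M3=365/268
back: M2=5/38−6/19·365/268=-20/67
back: M1=15/8−1/4·-20/67=1045/536
M: M0=0, M1=1045/536, M2=-20/67, M3=365/268, M4=0
seg 0: a=3, c=M0/2=0, d=(M1−M0)/(6·2)=1045/6432, b=Δ0−h0·(2M0+M1)/6=-5869/1608
seg 1: a=-3, c=M1/2=1045/1072, d=(M2−M1)/(6·2)=-1205/6432, b=Δ1−h1·(2M1+M2)/6=-1367/804
seg 2: a=-4, c=M2/2=-10/67, d=(M3−M2)/(6·3)=445/4824, b=Δ2−h2·(2M2+M3)/6=-79/1608
seg 3: a=-3, c=M3/2=365/536, d=(M4−M3)/(6·1)=-365/1608, b=Δ3−h3·(2M3+M4)/6=1243/804
t_q=1 → seg 0, τ=1; S=3+-5869/1608·τ+0·τ²+1045/6432·τ³=-1045/2144

  seg 0: a=3 b=-5869/1608 c=0 d=1045/6432
  seg 1: a=-3 b=-1367/804 c=1045/1072 d=-1205/6432
  seg 2: a=-4 b=-79/1608 c=-10/67 d=445/4824
  seg 3: a=-3 b=1243/804 c=365/536 d=-365/1608
S(1) = -1045/2144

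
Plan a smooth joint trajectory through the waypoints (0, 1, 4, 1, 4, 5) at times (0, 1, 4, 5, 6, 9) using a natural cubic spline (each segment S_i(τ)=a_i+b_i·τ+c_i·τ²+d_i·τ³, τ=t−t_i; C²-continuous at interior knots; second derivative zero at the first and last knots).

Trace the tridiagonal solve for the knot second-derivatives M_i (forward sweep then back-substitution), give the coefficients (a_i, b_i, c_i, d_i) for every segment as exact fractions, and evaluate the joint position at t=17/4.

Δ: Δ0=1, Δ1=1, Δ2=-3, Δ3=3, Δ4=1/3
row 1: diag=8, rhs=0; c'=3/8, d'=0
row 2: denom=8−3·3/8=55/8; d'=(-24−3·0)/(55/8)=-192/55
row 3: denom=4−1·8/55=212/55; d'=(36−1·-192/55)/(212/55)=543/53
row 4: denom=8−1·55/212=1641/212; d'=(-16−1·543/53)/(1641/212)=-5564/1641
back: M4=-5564/1641
back: M3=543/53−55/212·-5564/1641=18256/1641
back: M2=-192/55−8/55·18256/1641=-8384/1641
back: M1=0−3/8·-8384/1641=1048/547
M: M0=0, M1=1048/547, M2=-8384/1641, M3=18256/1641, M4=-5564/1641, M5=0
seg 0: a=0, c=M0/2=0, d=(M1−M0)/(6·1)=524/1641, b=Δ0−h0·(2M0+M1)/6=1117/1641
seg 1: a=1, c=M1/2=524/547, d=(M2−M1)/(6·3)=-5764/14769, b=Δ1−h1·(2M1+M2)/6=2689/1641
seg 2: a=4, c=M2/2=-4192/1641, d=(M3−M2)/(6·1)=1480/547, b=Δ2−h2·(2M2+M3)/6=-5171/1641
seg 3: a=1, c=M3/2=9128/1641, d=(M4−M3)/(6·1)=-3970/1641, b=Δ3−h3·(2M3+M4)/6=-235/1641
seg 4: a=4, c=M4/2=-2782/1641, d=(M5−M4)/(6·3)=2782/14769, b=Δ4−h4·(2M4+M5)/6=2037/547
t_q=17/4 → seg 2, τ=1/4; S=4+-5171/1641·τ+-4192/1641·τ²+1480/547·τ³=13543/4376

  seg 0: a=0 b=1117/1641 c=0 d=524/1641
  seg 1: a=1 b=2689/1641 c=524/547 d=-5764/14769
  seg 2: a=4 b=-5171/1641 c=-4192/1641 d=1480/547
  seg 3: a=1 b=-235/1641 c=9128/1641 d=-3970/1641
  seg 4: a=4 b=2037/547 c=-2782/1641 d=2782/14769
S(17/4) = 13543/4376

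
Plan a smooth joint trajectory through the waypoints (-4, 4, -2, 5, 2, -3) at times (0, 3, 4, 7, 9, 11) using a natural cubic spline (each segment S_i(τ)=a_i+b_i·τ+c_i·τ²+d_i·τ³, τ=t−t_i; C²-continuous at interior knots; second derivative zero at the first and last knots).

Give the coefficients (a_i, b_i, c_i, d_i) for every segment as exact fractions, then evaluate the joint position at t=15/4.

  seg 0: a=-4 b=1051/162 c=0 d=-619/1458
  seg 1: a=4 b=-403/81 c=-619/162 d=151/54
  seg 2: a=-2 b=-685/162 c=370/81 d=-1157/1458
  seg 3: a=5 b=142/81 c=-139/54 d=307/648
  seg 4: a=2 b=-463/162 c=29/108 d=-29/648
S(15/4) = -2423/3456

Δ: Δ0=8/3, Δ1=-6, Δ2=7/3, Δ3=-3/2, Δ4=-5/2
row 1: diag=8, rhs=-52; c'=1/8, d'=-13/2
row 2: denom=8−1·1/8=63/8; d'=(50−1·-13/2)/(63/8)=452/63
row 3: denom=10−3·8/21=62/7; d'=(-23−3·452/63)/(62/7)=-935/186
row 4: denom=8−2·7/31=234/31; d'=(-6−2·-935/186)/(234/31)=29/54
back: M4=29/54
back: M3=-935/186−7/31·29/54=-139/27
back: M2=452/63−8/21·-139/27=740/81
back: M1=-13/2−1/8·740/81=-619/81
M: M0=0, M1=-619/81, M2=740/81, M3=-139/27, M4=29/54, M5=0
seg 0: a=-4, c=M0/2=0, d=(M1−M0)/(6·3)=-619/1458, b=Δ0−h0·(2M0+M1)/6=1051/162
seg 1: a=4, c=M1/2=-619/162, d=(M2−M1)/(6·1)=151/54, b=Δ1−h1·(2M1+M2)/6=-403/81
seg 2: a=-2, c=M2/2=370/81, d=(M3−M2)/(6·3)=-1157/1458, b=Δ2−h2·(2M2+M3)/6=-685/162
seg 3: a=5, c=M3/2=-139/54, d=(M4−M3)/(6·2)=307/648, b=Δ3−h3·(2M3+M4)/6=142/81
seg 4: a=2, c=M4/2=29/108, d=(M5−M4)/(6·2)=-29/648, b=Δ4−h4·(2M4+M5)/6=-463/162
t_q=15/4 → seg 1, τ=3/4; S=4+-403/81·τ+-619/162·τ²+151/54·τ³=-2423/3456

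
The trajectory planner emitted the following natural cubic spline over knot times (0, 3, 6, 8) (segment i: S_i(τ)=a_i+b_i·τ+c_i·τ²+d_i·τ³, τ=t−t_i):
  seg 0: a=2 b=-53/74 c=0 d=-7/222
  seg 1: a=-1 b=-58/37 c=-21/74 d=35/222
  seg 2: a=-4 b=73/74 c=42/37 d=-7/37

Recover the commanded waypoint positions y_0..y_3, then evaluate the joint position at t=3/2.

y_0 = S_0(0) = a_0 = 2
y_1 = S_1(0) = a_1 = -1
y_2 = S_2(0) = a_2 = -4
y_3 = S_2(2) = 1
t_q=3/2 is in segment 0 (τ=3/2); S_0(τ)=485/592

y_0=2 y_1=-1 y_2=-4 y_3=1
S(3/2) = 485/592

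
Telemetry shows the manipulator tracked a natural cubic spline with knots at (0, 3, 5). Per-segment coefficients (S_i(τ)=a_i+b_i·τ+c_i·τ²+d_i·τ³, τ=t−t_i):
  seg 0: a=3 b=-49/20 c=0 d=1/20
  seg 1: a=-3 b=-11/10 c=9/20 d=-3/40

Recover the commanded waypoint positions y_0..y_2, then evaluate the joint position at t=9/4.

y_0=3 y_1=-3 y_2=-4
S(9/4) = -2487/1280

y_0 = S_0(0) = a_0 = 3
y_1 = S_1(0) = a_1 = -3
y_2 = S_1(2) = -4
t_q=9/4 is in segment 0 (τ=9/4); S_0(τ)=-2487/1280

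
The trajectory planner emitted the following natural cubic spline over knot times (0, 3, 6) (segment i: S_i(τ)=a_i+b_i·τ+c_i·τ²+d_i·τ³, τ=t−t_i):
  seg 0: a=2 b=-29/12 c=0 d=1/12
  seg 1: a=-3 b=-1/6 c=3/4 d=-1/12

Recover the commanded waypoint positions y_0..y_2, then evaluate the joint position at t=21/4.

y_0 = S_0(0) = a_0 = 2
y_1 = S_1(0) = a_1 = -3
y_2 = S_1(3) = 1
t_q=21/4 is in segment 1 (τ=9/4); S_1(τ)=-135/256

y_0=2 y_1=-3 y_2=1
S(21/4) = -135/256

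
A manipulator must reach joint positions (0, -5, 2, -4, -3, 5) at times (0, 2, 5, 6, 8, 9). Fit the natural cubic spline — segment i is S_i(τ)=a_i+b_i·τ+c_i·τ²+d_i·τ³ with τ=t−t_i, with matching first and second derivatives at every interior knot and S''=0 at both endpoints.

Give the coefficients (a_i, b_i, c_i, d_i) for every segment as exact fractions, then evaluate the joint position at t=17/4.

Δ: Δ0=-5/2, Δ1=7/3, Δ2=-6, Δ3=1/2, Δ4=8
row 1: diag=10, rhs=29; c'=3/10, d'=29/10
row 2: denom=8−3·3/10=71/10; d'=(-50−3·29/10)/(71/10)=-587/71
row 3: denom=6−1·10/71=416/71; d'=(39−1·-587/71)/(416/71)=839/104
row 4: denom=6−2·71/208=553/104; d'=(45−2·839/104)/(553/104)=38/7
back: M4=38/7
back: M3=839/104−71/208·38/7=87/14
back: M2=-587/71−10/71·87/14=-64/7
back: M1=29/10−3/10·-64/7=79/14
M: M0=0, M1=79/14, M2=-64/7, M3=87/14, M4=38/7, M5=0
seg 0: a=0, c=M0/2=0, d=(M1−M0)/(6·2)=79/168, b=Δ0−h0·(2M0+M1)/6=-92/21
seg 1: a=-5, c=M1/2=79/28, d=(M2−M1)/(6·3)=-23/28, b=Δ1−h1·(2M1+M2)/6=53/42
seg 2: a=2, c=M2/2=-32/7, d=(M3−M2)/(6·1)=215/84, b=Δ2−h2·(2M2+M3)/6=-335/84
seg 3: a=-4, c=M3/2=87/28, d=(M4−M3)/(6·2)=-11/168, b=Δ3−h3·(2M3+M4)/6=-229/42
seg 4: a=-3, c=M4/2=19/7, d=(M5−M4)/(6·1)=-19/21, b=Δ4−h4·(2M4+M5)/6=130/21
t_q=17/4 → seg 1, τ=9/4; S=-5+53/42·τ+79/28·τ²+-23/28·τ³=4957/1792

  seg 0: a=0 b=-92/21 c=0 d=79/168
  seg 1: a=-5 b=53/42 c=79/28 d=-23/28
  seg 2: a=2 b=-335/84 c=-32/7 d=215/84
  seg 3: a=-4 b=-229/42 c=87/28 d=-11/168
  seg 4: a=-3 b=130/21 c=19/7 d=-19/21
S(17/4) = 4957/1792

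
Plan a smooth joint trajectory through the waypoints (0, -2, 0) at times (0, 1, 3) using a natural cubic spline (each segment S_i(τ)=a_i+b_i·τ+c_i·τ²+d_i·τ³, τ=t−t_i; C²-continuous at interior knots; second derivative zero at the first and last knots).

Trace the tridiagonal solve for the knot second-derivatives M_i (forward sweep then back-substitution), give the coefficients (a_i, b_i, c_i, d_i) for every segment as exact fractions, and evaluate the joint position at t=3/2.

Δ: Δ0=-2, Δ1=1
row 1: diag=6, rhs=18; c'=1/3, d'=3
back: M1=3
M: M0=0, M1=3, M2=0
seg 0: a=0, c=M0/2=0, d=(M1−M0)/(6·1)=1/2, b=Δ0−h0·(2M0+M1)/6=-5/2
seg 1: a=-2, c=M1/2=3/2, d=(M2−M1)/(6·2)=-1/4, b=Δ1−h1·(2M1+M2)/6=-1
t_q=3/2 → seg 1, τ=1/2; S=-2+-1·τ+3/2·τ²+-1/4·τ³=-69/32

  seg 0: a=0 b=-5/2 c=0 d=1/2
  seg 1: a=-2 b=-1 c=3/2 d=-1/4
S(3/2) = -69/32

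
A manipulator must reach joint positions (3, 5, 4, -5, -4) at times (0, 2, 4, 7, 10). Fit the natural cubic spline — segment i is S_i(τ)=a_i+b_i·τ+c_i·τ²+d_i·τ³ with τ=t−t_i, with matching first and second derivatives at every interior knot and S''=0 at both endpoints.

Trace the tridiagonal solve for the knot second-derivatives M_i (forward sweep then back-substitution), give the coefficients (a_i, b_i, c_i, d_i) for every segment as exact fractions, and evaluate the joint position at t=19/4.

Δ: Δ0=1, Δ1=-1/2, Δ2=-3, Δ3=1/3
row 1: diag=8, rhs=-9; c'=1/4, d'=-9/8
row 2: denom=10−2·1/4=19/2; d'=(-15−2·-9/8)/(19/2)=-51/38
row 3: denom=12−3·6/19=210/19; d'=(20−3·-51/38)/(210/19)=913/420
back: M3=913/420
back: M2=-51/38−6/19·913/420=-71/35
back: M1=-9/8−1/4·-71/35=-173/280
M: M0=0, M1=-173/280, M2=-71/35, M3=913/420, M4=0
seg 0: a=3, c=M0/2=0, d=(M1−M0)/(6·2)=-173/3360, b=Δ0−h0·(2M0+M1)/6=1013/840
seg 1: a=5, c=M1/2=-173/560, d=(M2−M1)/(6·2)=-79/672, b=Δ1−h1·(2M1+M2)/6=247/420
seg 2: a=4, c=M2/2=-71/70, d=(M3−M2)/(6·3)=353/1512, b=Δ2−h2·(2M2+M3)/6=-247/120
seg 3: a=-5, c=M3/2=913/840, d=(M4−M3)/(6·3)=-913/7560, b=Δ3−h3·(2M3+M4)/6=-773/420
t_q=19/4 → seg 2, τ=3/4; S=4+-247/120·τ+-71/70·τ²+353/1512·τ³=35557/17920

  seg 0: a=3 b=1013/840 c=0 d=-173/3360
  seg 1: a=5 b=247/420 c=-173/560 d=-79/672
  seg 2: a=4 b=-247/120 c=-71/70 d=353/1512
  seg 3: a=-5 b=-773/420 c=913/840 d=-913/7560
S(19/4) = 35557/17920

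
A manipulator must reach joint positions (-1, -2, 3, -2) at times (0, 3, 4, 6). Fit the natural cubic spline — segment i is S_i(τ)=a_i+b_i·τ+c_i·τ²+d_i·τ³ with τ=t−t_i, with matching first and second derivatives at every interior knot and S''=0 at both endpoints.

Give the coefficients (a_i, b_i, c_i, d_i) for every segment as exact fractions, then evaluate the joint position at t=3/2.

Δ: Δ0=-1/3, Δ1=5, Δ2=-5/2
row 1: diag=8, rhs=32; c'=1/8, d'=4
row 2: denom=6−1·1/8=47/8; d'=(-45−1·4)/(47/8)=-392/47
back: M2=-392/47
back: M1=4−1/8·-392/47=237/47
M: M0=0, M1=237/47, M2=-392/47, M3=0
seg 0: a=-1, c=M0/2=0, d=(M1−M0)/(6·3)=79/282, b=Δ0−h0·(2M0+M1)/6=-805/282
seg 1: a=-2, c=M1/2=237/94, d=(M2−M1)/(6·1)=-629/282, b=Δ1−h1·(2M1+M2)/6=664/141
seg 2: a=3, c=M2/2=-196/47, d=(M3−M2)/(6·2)=98/141, b=Δ2−h2·(2M2+M3)/6=863/282
t_q=3/2 → seg 0, τ=3/2; S=-1+-805/282·τ+0·τ²+79/282·τ³=-3261/752

  seg 0: a=-1 b=-805/282 c=0 d=79/282
  seg 1: a=-2 b=664/141 c=237/94 d=-629/282
  seg 2: a=3 b=863/282 c=-196/47 d=98/141
S(3/2) = -3261/752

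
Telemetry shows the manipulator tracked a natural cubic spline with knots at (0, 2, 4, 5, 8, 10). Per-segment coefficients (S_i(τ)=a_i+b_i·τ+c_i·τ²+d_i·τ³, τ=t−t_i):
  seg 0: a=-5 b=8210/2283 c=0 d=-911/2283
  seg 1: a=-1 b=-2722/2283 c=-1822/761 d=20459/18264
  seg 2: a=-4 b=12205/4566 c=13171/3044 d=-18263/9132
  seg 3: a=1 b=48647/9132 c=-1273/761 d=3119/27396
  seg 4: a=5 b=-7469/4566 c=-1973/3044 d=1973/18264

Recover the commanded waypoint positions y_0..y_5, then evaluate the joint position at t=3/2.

y_0=-5 y_1=-1 y_2=-4 y_3=1 y_4=5 y_5=0
S(3/2) = -5799/6088

y_0 = S_0(0) = a_0 = -5
y_1 = S_1(0) = a_1 = -1
y_2 = S_2(0) = a_2 = -4
y_3 = S_3(0) = a_3 = 1
y_4 = S_4(0) = a_4 = 5
y_5 = S_4(2) = 0
t_q=3/2 is in segment 0 (τ=3/2); S_0(τ)=-5799/6088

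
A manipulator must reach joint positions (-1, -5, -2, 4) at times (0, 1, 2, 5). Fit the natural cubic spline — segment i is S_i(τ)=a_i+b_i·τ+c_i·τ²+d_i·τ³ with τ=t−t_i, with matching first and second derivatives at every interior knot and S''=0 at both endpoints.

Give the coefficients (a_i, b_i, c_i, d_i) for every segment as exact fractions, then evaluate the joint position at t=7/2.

Δ: Δ0=-4, Δ1=3, Δ2=2
row 1: diag=4, rhs=42; c'=1/4, d'=21/2
row 2: denom=8−1·1/4=31/4; d'=(-6−1·21/2)/(31/4)=-66/31
back: M2=-66/31
back: M1=21/2−1/4·-66/31=342/31
M: M0=0, M1=342/31, M2=-66/31, M3=0
seg 0: a=-1, c=M0/2=0, d=(M1−M0)/(6·1)=57/31, b=Δ0−h0·(2M0+M1)/6=-181/31
seg 1: a=-5, c=M1/2=171/31, d=(M2−M1)/(6·1)=-68/31, b=Δ1−h1·(2M1+M2)/6=-10/31
seg 2: a=-2, c=M2/2=-33/31, d=(M3−M2)/(6·3)=11/93, b=Δ2−h2·(2M2+M3)/6=128/31
t_q=7/2 → seg 2, τ=3/2; S=-2+128/31·τ+-33/31·τ²+11/93·τ³=545/248

  seg 0: a=-1 b=-181/31 c=0 d=57/31
  seg 1: a=-5 b=-10/31 c=171/31 d=-68/31
  seg 2: a=-2 b=128/31 c=-33/31 d=11/93
S(7/2) = 545/248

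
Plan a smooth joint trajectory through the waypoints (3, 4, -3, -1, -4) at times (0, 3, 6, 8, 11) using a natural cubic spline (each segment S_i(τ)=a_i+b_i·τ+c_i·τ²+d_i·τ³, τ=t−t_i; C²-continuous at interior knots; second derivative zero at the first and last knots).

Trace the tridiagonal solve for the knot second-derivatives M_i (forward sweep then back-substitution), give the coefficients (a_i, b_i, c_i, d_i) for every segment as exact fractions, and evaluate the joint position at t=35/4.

Δ: Δ0=1/3, Δ1=-7/3, Δ2=1, Δ3=-1
row 1: diag=12, rhs=-16; c'=1/4, d'=-4/3
row 2: denom=10−3·1/4=37/4; d'=(20−3·-4/3)/(37/4)=96/37
row 3: denom=10−2·8/37=354/37; d'=(-12−2·96/37)/(354/37)=-106/59
back: M3=-106/59
back: M2=96/37−8/37·-106/59=176/59
back: M1=-4/3−1/4·176/59=-368/177
M: M0=0, M1=-368/177, M2=176/59, M3=-106/59, M4=0
seg 0: a=3, c=M0/2=0, d=(M1−M0)/(6·3)=-184/1593, b=Δ0−h0·(2M0+M1)/6=81/59
seg 1: a=4, c=M1/2=-184/177, d=(M2−M1)/(6·3)=448/1593, b=Δ1−h1·(2M1+M2)/6=-103/59
seg 2: a=-3, c=M2/2=88/59, d=(M3−M2)/(6·2)=-47/118, b=Δ2−h2·(2M2+M3)/6=-23/59
seg 3: a=-1, c=M3/2=-53/59, d=(M4−M3)/(6·3)=53/531, b=Δ3−h3·(2M3+M4)/6=47/59
t_q=35/4 → seg 3, τ=3/4; S=-1+47/59·τ+-53/59·τ²+53/531·τ³=-3269/3776

  seg 0: a=3 b=81/59 c=0 d=-184/1593
  seg 1: a=4 b=-103/59 c=-184/177 d=448/1593
  seg 2: a=-3 b=-23/59 c=88/59 d=-47/118
  seg 3: a=-1 b=47/59 c=-53/59 d=53/531
S(35/4) = -3269/3776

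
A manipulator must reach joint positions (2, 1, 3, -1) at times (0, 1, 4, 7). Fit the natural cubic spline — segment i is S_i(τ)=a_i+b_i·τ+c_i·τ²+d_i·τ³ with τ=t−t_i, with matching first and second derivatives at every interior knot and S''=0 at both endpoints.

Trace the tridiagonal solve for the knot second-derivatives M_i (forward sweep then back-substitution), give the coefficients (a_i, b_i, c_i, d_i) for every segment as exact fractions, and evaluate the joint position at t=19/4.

  seg 0: a=2 b=-113/87 c=0 d=26/87
  seg 1: a=1 b=-35/87 c=26/29 d=-47/261
  seg 2: a=3 b=10/87 c=-21/29 d=7/87
S(19/4) = 5035/1856

Δ: Δ0=-1, Δ1=2/3, Δ2=-4/3
row 1: diag=8, rhs=10; c'=3/8, d'=5/4
row 2: denom=12−3·3/8=87/8; d'=(-12−3·5/4)/(87/8)=-42/29
back: M2=-42/29
back: M1=5/4−3/8·-42/29=52/29
M: M0=0, M1=52/29, M2=-42/29, M3=0
seg 0: a=2, c=M0/2=0, d=(M1−M0)/(6·1)=26/87, b=Δ0−h0·(2M0+M1)/6=-113/87
seg 1: a=1, c=M1/2=26/29, d=(M2−M1)/(6·3)=-47/261, b=Δ1−h1·(2M1+M2)/6=-35/87
seg 2: a=3, c=M2/2=-21/29, d=(M3−M2)/(6·3)=7/87, b=Δ2−h2·(2M2+M3)/6=10/87
t_q=19/4 → seg 2, τ=3/4; S=3+10/87·τ+-21/29·τ²+7/87·τ³=5035/1856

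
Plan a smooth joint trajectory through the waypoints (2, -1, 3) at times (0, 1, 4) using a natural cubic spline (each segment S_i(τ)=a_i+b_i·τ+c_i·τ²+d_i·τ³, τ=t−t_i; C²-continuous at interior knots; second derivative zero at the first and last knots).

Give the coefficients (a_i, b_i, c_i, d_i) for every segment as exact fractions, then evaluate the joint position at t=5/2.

  seg 0: a=2 b=-85/24 c=0 d=13/24
  seg 1: a=-1 b=-23/12 c=13/8 d=-13/72
S(5/2) = -53/64

Δ: Δ0=-3, Δ1=4/3
row 1: diag=8, rhs=26; c'=3/8, d'=13/4
back: M1=13/4
M: M0=0, M1=13/4, M2=0
seg 0: a=2, c=M0/2=0, d=(M1−M0)/(6·1)=13/24, b=Δ0−h0·(2M0+M1)/6=-85/24
seg 1: a=-1, c=M1/2=13/8, d=(M2−M1)/(6·3)=-13/72, b=Δ1−h1·(2M1+M2)/6=-23/12
t_q=5/2 → seg 1, τ=3/2; S=-1+-23/12·τ+13/8·τ²+-13/72·τ³=-53/64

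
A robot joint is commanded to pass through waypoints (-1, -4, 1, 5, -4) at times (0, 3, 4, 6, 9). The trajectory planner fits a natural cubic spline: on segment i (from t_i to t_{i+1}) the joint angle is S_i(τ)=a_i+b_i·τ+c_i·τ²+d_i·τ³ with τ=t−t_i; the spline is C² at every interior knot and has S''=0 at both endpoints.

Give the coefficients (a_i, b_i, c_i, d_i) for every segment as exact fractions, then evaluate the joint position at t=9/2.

Δ: Δ0=-1, Δ1=5, Δ2=2, Δ3=-3
row 1: diag=8, rhs=36; c'=1/8, d'=9/2
row 2: denom=6−1·1/8=47/8; d'=(-18−1·9/2)/(47/8)=-180/47
row 3: denom=10−2·16/47=438/47; d'=(-30−2·-180/47)/(438/47)=-175/73
back: M3=-175/73
back: M2=-180/47−16/47·-175/73=-220/73
back: M1=9/2−1/8·-220/73=356/73
M: M0=0, M1=356/73, M2=-220/73, M3=-175/73, M4=0
seg 0: a=-1, c=M0/2=0, d=(M1−M0)/(6·3)=178/657, b=Δ0−h0·(2M0+M1)/6=-251/73
seg 1: a=-4, c=M1/2=178/73, d=(M2−M1)/(6·1)=-96/73, b=Δ1−h1·(2M1+M2)/6=283/73
seg 2: a=1, c=M2/2=-110/73, d=(M3−M2)/(6·2)=15/292, b=Δ2−h2·(2M2+M3)/6=351/73
seg 3: a=5, c=M3/2=-175/146, d=(M4−M3)/(6·3)=175/1314, b=Δ3−h3·(2M3+M4)/6=-44/73
t_q=9/2 → seg 2, τ=1/2; S=1+351/73·τ+-110/73·τ²+15/292·τ³=7087/2336

  seg 0: a=-1 b=-251/73 c=0 d=178/657
  seg 1: a=-4 b=283/73 c=178/73 d=-96/73
  seg 2: a=1 b=351/73 c=-110/73 d=15/292
  seg 3: a=5 b=-44/73 c=-175/146 d=175/1314
S(9/2) = 7087/2336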